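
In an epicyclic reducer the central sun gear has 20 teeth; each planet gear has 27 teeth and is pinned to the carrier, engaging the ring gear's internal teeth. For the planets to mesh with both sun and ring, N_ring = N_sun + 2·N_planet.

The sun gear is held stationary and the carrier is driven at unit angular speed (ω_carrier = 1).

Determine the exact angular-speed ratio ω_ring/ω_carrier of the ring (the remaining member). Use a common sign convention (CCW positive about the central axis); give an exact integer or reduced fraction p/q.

47/37

N_ring = 20 + 2·27 = 74
20(ω_s−ω_c) = −74(ω_r−ω_c),  ω_s=0, ω_c=1
ω_r = 1 − (20/74)(0−1) = 47/37
ω_r/ω_c = 47/37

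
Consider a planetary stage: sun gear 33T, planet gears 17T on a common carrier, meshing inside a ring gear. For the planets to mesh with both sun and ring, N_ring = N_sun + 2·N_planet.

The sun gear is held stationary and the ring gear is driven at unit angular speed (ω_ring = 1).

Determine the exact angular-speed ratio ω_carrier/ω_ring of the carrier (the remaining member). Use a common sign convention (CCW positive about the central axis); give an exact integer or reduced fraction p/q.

N_ring = 33 + 2·17 = 67
33(ω_s−ω_c) = −67(ω_r−ω_c),  ω_s=0, ω_r=1
33(0−ω_c) = −67(1−ω_c)  ⇒  100ω_c = 67  ⇒  ω_c = 67/100
ω_c/ω_r = 67/100

67/100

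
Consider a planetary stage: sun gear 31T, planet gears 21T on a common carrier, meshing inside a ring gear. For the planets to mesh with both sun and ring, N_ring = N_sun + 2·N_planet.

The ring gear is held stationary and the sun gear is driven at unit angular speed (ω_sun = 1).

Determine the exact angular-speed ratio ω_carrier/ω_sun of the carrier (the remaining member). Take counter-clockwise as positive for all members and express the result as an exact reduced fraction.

N_ring = 31 + 2·21 = 73
31(ω_s−ω_c) = −73(ω_r−ω_c),  ω_r=0, ω_s=1
31(1−ω_c) = −73(0−ω_c)  ⇒  104ω_c = 31  ⇒  ω_c = 31/104
ω_c/ω_s = 31/104

31/104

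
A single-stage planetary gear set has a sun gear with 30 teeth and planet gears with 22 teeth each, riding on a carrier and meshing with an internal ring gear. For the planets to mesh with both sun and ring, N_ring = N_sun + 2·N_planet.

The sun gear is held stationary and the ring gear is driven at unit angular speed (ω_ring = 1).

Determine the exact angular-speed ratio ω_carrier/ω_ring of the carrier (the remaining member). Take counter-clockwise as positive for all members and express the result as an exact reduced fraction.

37/52

N_ring = 30 + 2·22 = 74
30(ω_s−ω_c) = −74(ω_r−ω_c),  ω_s=0, ω_r=1
30(0−ω_c) = −74(1−ω_c)  ⇒  104ω_c = 74  ⇒  ω_c = 37/52
ω_c/ω_r = 37/52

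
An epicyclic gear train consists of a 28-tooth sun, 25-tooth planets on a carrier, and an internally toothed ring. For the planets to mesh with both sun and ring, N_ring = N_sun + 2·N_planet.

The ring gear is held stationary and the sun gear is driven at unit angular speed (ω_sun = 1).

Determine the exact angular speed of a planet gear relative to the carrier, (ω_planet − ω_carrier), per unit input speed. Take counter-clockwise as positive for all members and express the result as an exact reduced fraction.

-1092/1325

N_ring = 28 + 2·25 = 78
28(ω_s−ω_c) = −78(ω_r−ω_c),  ω_r=0, ω_s=1
28(1−ω_c) = −78(0−ω_c)  ⇒  106ω_c = 28  ⇒  ω_c = 14/53
sun–planet: 28·(1−14/53) = −25·(ω_p−ω_c)  ⇒  ω_p−ω_c = −(28/25)·(39/53) = -1092/1325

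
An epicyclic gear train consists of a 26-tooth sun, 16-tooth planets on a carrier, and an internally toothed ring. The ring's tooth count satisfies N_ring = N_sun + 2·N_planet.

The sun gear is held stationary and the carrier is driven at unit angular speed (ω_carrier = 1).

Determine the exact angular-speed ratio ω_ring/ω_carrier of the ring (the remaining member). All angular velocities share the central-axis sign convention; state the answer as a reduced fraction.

N_ring = 26 + 2·16 = 58
26(ω_s−ω_c) = −58(ω_r−ω_c),  ω_s=0, ω_c=1
ω_r = 1 − (26/58)(0−1) = 42/29
ω_r/ω_c = 42/29

42/29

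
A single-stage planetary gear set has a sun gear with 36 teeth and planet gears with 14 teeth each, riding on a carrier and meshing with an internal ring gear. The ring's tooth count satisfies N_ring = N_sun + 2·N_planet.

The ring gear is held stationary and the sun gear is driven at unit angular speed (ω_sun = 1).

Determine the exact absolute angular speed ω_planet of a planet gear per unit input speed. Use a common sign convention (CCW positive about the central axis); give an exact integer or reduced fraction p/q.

-9/7

N_ring = 36 + 2·14 = 64
36(ω_s−ω_c) = −64(ω_r−ω_c),  ω_r=0, ω_s=1
36(1−ω_c) = −64(0−ω_c)  ⇒  100ω_c = 36  ⇒  ω_c = 9/25
sun–planet: 36·(1−9/25) = −14·(ω_p−ω_c)  ⇒  ω_p−ω_c = −(36/14)·(16/25) = -288/175
ω_p = 9/25 − 288/175 = -9/7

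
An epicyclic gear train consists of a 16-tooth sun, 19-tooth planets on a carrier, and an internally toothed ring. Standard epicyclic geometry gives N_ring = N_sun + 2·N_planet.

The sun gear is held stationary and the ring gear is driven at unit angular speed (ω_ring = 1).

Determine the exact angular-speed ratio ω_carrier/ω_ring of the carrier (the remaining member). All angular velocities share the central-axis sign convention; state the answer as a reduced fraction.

27/35

N_ring = 16 + 2·19 = 54
16(ω_s−ω_c) = −54(ω_r−ω_c),  ω_s=0, ω_r=1
16(0−ω_c) = −54(1−ω_c)  ⇒  70ω_c = 54  ⇒  ω_c = 27/35
ω_c/ω_r = 27/35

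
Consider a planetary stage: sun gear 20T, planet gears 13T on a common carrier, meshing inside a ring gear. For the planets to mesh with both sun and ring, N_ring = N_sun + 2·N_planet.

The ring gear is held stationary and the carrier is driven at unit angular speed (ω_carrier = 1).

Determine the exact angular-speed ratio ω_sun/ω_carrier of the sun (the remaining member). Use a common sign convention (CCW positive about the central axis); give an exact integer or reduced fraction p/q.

N_ring = 20 + 2·13 = 46
20(ω_s−ω_c) = −46(ω_r−ω_c),  ω_r=0, ω_c=1
ω_s = 1 − (46/20)(0−1) = 33/10
ω_s/ω_c = 33/10

33/10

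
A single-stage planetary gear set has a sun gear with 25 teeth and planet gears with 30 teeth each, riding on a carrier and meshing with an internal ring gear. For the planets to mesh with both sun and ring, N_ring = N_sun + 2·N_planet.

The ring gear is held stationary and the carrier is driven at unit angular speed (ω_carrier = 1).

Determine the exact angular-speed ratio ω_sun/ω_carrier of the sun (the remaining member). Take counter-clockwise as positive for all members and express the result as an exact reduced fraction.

N_ring = 25 + 2·30 = 85
25(ω_s−ω_c) = −85(ω_r−ω_c),  ω_r=0, ω_c=1
ω_s = 1 − (85/25)(0−1) = 22/5
ω_s/ω_c = 22/5

22/5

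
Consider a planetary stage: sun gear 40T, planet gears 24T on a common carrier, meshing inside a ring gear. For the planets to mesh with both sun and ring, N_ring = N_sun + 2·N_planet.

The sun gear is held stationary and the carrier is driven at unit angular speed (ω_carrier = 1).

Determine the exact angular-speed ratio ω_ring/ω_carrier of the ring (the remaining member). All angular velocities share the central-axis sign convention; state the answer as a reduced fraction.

N_ring = 40 + 2·24 = 88
40(ω_s−ω_c) = −88(ω_r−ω_c),  ω_s=0, ω_c=1
ω_r = 1 − (40/88)(0−1) = 16/11
ω_r/ω_c = 16/11

16/11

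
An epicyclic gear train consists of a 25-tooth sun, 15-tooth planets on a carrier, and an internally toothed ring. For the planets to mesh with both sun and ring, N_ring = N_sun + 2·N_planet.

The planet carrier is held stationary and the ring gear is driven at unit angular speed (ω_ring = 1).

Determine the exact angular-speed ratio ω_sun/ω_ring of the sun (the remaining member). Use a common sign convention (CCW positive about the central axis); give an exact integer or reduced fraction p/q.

N_ring = 25 + 2·15 = 55
25(ω_s−ω_c) = −55(ω_r−ω_c),  ω_c=0, ω_r=1
ω_s = 0 − (55/25)(1−0) = -11/5
ω_s/ω_r = -11/5

-11/5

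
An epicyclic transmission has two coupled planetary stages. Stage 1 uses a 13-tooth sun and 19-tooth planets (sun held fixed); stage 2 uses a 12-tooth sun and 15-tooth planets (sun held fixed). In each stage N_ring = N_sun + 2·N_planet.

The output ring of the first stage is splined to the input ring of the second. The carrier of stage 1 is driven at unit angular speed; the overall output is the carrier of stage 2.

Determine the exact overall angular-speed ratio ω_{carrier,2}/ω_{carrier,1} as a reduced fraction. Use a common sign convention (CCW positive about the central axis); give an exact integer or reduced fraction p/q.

448/459

Stage 1: N_ring = 13 + 2·19 = 51
Stage 1: 13(ω_s−ω_c) = −51(ω_r−ω_c),  ω_s=0, ω_c=1
Stage 1: ω_r = 1 − (13/51)(0−1) = 64/51
  ⇒ ω_r¹/ω_c¹ = 64/51
Stage 2: N_ring = 12 + 2·15 = 42
Stage 2: 12(ω_s−ω_c) = −42(ω_r−ω_c),  ω_s=0, ω_r=1
Stage 2: 12(0−ω_c) = −42(1−ω_c)  ⇒  54ω_c = 42  ⇒  ω_c = 7/9
  ⇒ ω_c²/ω_r² = 7/9
Coupling ω_r² = ω_r¹ ⇒ overall = 64/51 × 7/9 = 448/459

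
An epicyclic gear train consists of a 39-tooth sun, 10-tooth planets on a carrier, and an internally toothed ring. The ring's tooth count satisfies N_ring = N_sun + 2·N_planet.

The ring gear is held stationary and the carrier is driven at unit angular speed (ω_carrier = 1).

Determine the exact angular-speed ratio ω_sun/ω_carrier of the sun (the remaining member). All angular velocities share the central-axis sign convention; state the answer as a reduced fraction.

N_ring = 39 + 2·10 = 59
39(ω_s−ω_c) = −59(ω_r−ω_c),  ω_r=0, ω_c=1
ω_s = 1 − (59/39)(0−1) = 98/39
ω_s/ω_c = 98/39

98/39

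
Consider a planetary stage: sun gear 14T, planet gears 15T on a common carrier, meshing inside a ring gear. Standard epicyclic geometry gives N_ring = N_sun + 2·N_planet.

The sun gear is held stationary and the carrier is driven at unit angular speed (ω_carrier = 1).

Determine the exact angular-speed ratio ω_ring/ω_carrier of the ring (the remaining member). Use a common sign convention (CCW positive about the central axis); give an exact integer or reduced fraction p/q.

N_ring = 14 + 2·15 = 44
14(ω_s−ω_c) = −44(ω_r−ω_c),  ω_s=0, ω_c=1
ω_r = 1 − (14/44)(0−1) = 29/22
ω_r/ω_c = 29/22

29/22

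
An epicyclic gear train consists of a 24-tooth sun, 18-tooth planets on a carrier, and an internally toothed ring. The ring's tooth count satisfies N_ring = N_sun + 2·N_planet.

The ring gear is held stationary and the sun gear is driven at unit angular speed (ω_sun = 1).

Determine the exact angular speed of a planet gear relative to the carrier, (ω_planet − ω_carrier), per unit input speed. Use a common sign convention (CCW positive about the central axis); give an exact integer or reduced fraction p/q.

-20/21

N_ring = 24 + 2·18 = 60
24(ω_s−ω_c) = −60(ω_r−ω_c),  ω_r=0, ω_s=1
24(1−ω_c) = −60(0−ω_c)  ⇒  84ω_c = 24  ⇒  ω_c = 2/7
sun–planet: 24·(1−2/7) = −18·(ω_p−ω_c)  ⇒  ω_p−ω_c = −(24/18)·(5/7) = -20/21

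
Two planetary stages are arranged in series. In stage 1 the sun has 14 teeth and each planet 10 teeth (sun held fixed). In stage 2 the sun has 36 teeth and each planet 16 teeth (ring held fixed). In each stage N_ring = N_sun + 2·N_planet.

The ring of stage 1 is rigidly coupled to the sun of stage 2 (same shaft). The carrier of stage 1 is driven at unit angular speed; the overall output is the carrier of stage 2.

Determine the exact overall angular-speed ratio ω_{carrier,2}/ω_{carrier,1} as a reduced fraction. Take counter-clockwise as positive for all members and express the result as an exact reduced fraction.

108/221

Stage 1: N_ring = 14 + 2·10 = 34
Stage 1: 14(ω_s−ω_c) = −34(ω_r−ω_c),  ω_s=0, ω_c=1
Stage 1: ω_r = 1 − (14/34)(0−1) = 24/17
  ⇒ ω_r¹/ω_c¹ = 24/17
Stage 2: N_ring = 36 + 2·16 = 68
Stage 2: 36(ω_s−ω_c) = −68(ω_r−ω_c),  ω_r=0, ω_s=1
Stage 2: 36(1−ω_c) = −68(0−ω_c)  ⇒  104ω_c = 36  ⇒  ω_c = 9/26
  ⇒ ω_c²/ω_s² = 9/26
Coupling ω_s² = ω_r¹ ⇒ overall = 24/17 × 9/26 = 108/221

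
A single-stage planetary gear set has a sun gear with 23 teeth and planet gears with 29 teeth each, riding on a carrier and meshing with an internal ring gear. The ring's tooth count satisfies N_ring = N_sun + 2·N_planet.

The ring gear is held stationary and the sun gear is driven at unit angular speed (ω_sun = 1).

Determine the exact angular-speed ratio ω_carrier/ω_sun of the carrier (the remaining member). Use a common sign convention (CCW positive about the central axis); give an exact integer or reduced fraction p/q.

23/104

N_ring = 23 + 2·29 = 81
23(ω_s−ω_c) = −81(ω_r−ω_c),  ω_r=0, ω_s=1
23(1−ω_c) = −81(0−ω_c)  ⇒  104ω_c = 23  ⇒  ω_c = 23/104
ω_c/ω_s = 23/104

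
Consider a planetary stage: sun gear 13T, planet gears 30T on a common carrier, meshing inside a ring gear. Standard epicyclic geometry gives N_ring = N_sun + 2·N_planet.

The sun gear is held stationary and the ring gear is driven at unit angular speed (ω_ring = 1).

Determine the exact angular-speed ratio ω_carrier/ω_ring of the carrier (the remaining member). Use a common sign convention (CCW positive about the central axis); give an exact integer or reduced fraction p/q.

73/86

N_ring = 13 + 2·30 = 73
13(ω_s−ω_c) = −73(ω_r−ω_c),  ω_s=0, ω_r=1
13(0−ω_c) = −73(1−ω_c)  ⇒  86ω_c = 73  ⇒  ω_c = 73/86
ω_c/ω_r = 73/86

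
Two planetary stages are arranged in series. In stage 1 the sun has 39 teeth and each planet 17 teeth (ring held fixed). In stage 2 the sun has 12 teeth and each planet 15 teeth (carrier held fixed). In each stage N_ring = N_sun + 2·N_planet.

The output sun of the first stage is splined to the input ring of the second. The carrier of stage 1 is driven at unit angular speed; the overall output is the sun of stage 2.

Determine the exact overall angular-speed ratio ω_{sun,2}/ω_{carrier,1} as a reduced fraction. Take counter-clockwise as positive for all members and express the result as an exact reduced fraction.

-392/39

Stage 1: N_ring = 39 + 2·17 = 73
Stage 1: 39(ω_s−ω_c) = −73(ω_r−ω_c),  ω_r=0, ω_c=1
Stage 1: ω_s = 1 − (73/39)(0−1) = 112/39
  ⇒ ω_s¹/ω_c¹ = 112/39
Stage 2: N_ring = 12 + 2·15 = 42
Stage 2: 12(ω_s−ω_c) = −42(ω_r−ω_c),  ω_c=0, ω_r=1
Stage 2: ω_s = 0 − (42/12)(1−0) = -7/2
  ⇒ ω_s²/ω_r² = -7/2
Coupling ω_r² = ω_s¹ ⇒ overall = 112/39 × -7/2 = -392/39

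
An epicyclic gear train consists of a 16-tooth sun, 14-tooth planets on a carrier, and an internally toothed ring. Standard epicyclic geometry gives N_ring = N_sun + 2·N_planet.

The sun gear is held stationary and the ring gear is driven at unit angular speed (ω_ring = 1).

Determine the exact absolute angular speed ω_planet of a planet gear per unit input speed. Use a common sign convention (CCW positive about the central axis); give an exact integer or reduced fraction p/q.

N_ring = 16 + 2·14 = 44
16(ω_s−ω_c) = −44(ω_r−ω_c),  ω_s=0, ω_r=1
16(0−ω_c) = −44(1−ω_c)  ⇒  60ω_c = 44  ⇒  ω_c = 11/15
sun–planet: 16·(0−11/15) = −14·(ω_p−ω_c)  ⇒  ω_p−ω_c = −(16/14)·(-11/15) = 88/105
ω_p = 11/15 + 88/105 = 11/7

11/7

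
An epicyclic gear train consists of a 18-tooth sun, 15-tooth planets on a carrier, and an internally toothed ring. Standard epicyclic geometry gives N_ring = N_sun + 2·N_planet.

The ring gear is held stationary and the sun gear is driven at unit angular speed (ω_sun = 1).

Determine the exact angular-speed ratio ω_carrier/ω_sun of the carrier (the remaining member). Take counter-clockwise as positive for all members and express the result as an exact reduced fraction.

N_ring = 18 + 2·15 = 48
18(ω_s−ω_c) = −48(ω_r−ω_c),  ω_r=0, ω_s=1
18(1−ω_c) = −48(0−ω_c)  ⇒  66ω_c = 18  ⇒  ω_c = 3/11
ω_c/ω_s = 3/11

3/11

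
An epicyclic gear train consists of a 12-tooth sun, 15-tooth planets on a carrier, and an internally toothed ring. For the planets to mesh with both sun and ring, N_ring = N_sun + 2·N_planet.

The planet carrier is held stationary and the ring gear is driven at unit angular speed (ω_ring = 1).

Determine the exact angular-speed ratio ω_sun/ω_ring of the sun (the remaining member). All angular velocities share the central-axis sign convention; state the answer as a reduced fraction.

-7/2

N_ring = 12 + 2·15 = 42
12(ω_s−ω_c) = −42(ω_r−ω_c),  ω_c=0, ω_r=1
ω_s = 0 − (42/12)(1−0) = -7/2
ω_s/ω_r = -7/2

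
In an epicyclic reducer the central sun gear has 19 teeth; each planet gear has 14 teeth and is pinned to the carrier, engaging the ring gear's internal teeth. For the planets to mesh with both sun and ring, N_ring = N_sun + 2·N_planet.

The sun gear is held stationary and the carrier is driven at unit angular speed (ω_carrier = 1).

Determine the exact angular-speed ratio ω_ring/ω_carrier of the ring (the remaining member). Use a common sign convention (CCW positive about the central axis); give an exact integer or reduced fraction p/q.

66/47

N_ring = 19 + 2·14 = 47
19(ω_s−ω_c) = −47(ω_r−ω_c),  ω_s=0, ω_c=1
ω_r = 1 − (19/47)(0−1) = 66/47
ω_r/ω_c = 66/47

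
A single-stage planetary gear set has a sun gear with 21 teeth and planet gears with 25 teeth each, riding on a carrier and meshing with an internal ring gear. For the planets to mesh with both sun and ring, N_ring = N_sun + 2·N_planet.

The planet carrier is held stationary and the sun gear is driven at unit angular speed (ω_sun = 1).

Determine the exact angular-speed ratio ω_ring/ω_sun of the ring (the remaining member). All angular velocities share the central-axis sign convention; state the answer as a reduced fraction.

N_ring = 21 + 2·25 = 71
21(ω_s−ω_c) = −71(ω_r−ω_c),  ω_c=0, ω_s=1
ω_r = 0 − (21/71)(1−0) = -21/71
ω_r/ω_s = -21/71

-21/71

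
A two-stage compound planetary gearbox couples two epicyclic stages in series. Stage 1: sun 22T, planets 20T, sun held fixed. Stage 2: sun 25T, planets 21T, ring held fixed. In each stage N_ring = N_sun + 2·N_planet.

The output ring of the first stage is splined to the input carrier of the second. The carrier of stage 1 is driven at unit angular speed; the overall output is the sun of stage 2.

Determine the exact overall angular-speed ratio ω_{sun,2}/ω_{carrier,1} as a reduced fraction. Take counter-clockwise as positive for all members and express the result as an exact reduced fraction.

Stage 1: N_ring = 22 + 2·20 = 62
Stage 1: 22(ω_s−ω_c) = −62(ω_r−ω_c),  ω_s=0, ω_c=1
Stage 1: ω_r = 1 − (22/62)(0−1) = 42/31
  ⇒ ω_r¹/ω_c¹ = 42/31
Stage 2: N_ring = 25 + 2·21 = 67
Stage 2: 25(ω_s−ω_c) = −67(ω_r−ω_c),  ω_r=0, ω_c=1
Stage 2: ω_s = 1 − (67/25)(0−1) = 92/25
  ⇒ ω_s²/ω_c² = 92/25
Coupling ω_c² = ω_r¹ ⇒ overall = 42/31 × 92/25 = 3864/775

3864/775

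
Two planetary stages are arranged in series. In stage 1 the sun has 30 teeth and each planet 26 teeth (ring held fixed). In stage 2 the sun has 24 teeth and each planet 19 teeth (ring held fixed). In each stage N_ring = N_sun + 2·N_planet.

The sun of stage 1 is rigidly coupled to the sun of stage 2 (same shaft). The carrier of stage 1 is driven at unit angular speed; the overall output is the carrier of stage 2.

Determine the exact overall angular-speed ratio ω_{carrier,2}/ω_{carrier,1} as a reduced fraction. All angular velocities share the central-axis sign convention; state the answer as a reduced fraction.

224/215

Stage 1: N_ring = 30 + 2·26 = 82
Stage 1: 30(ω_s−ω_c) = −82(ω_r−ω_c),  ω_r=0, ω_c=1
Stage 1: ω_s = 1 − (82/30)(0−1) = 56/15
  ⇒ ω_s¹/ω_c¹ = 56/15
Stage 2: N_ring = 24 + 2·19 = 62
Stage 2: 24(ω_s−ω_c) = −62(ω_r−ω_c),  ω_r=0, ω_s=1
Stage 2: 24(1−ω_c) = −62(0−ω_c)  ⇒  86ω_c = 24  ⇒  ω_c = 12/43
  ⇒ ω_c²/ω_s² = 12/43
Coupling ω_s² = ω_s¹ ⇒ overall = 56/15 × 12/43 = 224/215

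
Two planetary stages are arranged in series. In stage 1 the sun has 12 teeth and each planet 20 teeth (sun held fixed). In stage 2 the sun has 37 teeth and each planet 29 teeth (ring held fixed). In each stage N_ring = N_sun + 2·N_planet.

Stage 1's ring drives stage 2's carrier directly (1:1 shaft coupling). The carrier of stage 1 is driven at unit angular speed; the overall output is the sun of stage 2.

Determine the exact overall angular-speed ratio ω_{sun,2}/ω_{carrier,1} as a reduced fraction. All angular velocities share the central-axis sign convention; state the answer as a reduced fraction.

2112/481

Stage 1: N_ring = 12 + 2·20 = 52
Stage 1: 12(ω_s−ω_c) = −52(ω_r−ω_c),  ω_s=0, ω_c=1
Stage 1: ω_r = 1 − (12/52)(0−1) = 16/13
  ⇒ ω_r¹/ω_c¹ = 16/13
Stage 2: N_ring = 37 + 2·29 = 95
Stage 2: 37(ω_s−ω_c) = −95(ω_r−ω_c),  ω_r=0, ω_c=1
Stage 2: ω_s = 1 − (95/37)(0−1) = 132/37
  ⇒ ω_s²/ω_c² = 132/37
Coupling ω_c² = ω_r¹ ⇒ overall = 16/13 × 132/37 = 2112/481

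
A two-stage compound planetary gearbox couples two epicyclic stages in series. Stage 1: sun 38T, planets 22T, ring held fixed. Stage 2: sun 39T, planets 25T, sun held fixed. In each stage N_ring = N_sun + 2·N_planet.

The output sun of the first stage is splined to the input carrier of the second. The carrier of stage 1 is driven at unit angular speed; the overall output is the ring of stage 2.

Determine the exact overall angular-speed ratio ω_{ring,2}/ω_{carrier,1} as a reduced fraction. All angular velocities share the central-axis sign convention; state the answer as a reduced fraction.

Stage 1: N_ring = 38 + 2·22 = 82
Stage 1: 38(ω_s−ω_c) = −82(ω_r−ω_c),  ω_r=0, ω_c=1
Stage 1: ω_s = 1 − (82/38)(0−1) = 60/19
  ⇒ ω_s¹/ω_c¹ = 60/19
Stage 2: N_ring = 39 + 2·25 = 89
Stage 2: 39(ω_s−ω_c) = −89(ω_r−ω_c),  ω_s=0, ω_c=1
Stage 2: ω_r = 1 − (39/89)(0−1) = 128/89
  ⇒ ω_r²/ω_c² = 128/89
Coupling ω_c² = ω_s¹ ⇒ overall = 60/19 × 128/89 = 7680/1691

7680/1691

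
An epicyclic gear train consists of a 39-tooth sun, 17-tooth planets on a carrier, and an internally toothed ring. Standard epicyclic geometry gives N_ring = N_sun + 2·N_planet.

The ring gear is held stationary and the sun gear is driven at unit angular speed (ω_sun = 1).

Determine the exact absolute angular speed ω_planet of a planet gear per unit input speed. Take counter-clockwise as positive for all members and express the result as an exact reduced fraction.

N_ring = 39 + 2·17 = 73
39(ω_s−ω_c) = −73(ω_r−ω_c),  ω_r=0, ω_s=1
39(1−ω_c) = −73(0−ω_c)  ⇒  112ω_c = 39  ⇒  ω_c = 39/112
sun–planet: 39·(1−39/112) = −17·(ω_p−ω_c)  ⇒  ω_p−ω_c = −(39/17)·(73/112) = -2847/1904
ω_p = 39/112 − 2847/1904 = -39/34

-39/34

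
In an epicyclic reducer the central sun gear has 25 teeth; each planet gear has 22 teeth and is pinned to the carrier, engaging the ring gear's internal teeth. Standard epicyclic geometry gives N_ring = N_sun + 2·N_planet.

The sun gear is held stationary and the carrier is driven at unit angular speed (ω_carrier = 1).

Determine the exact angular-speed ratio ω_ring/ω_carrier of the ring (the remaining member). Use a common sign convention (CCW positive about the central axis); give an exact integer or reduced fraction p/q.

N_ring = 25 + 2·22 = 69
25(ω_s−ω_c) = −69(ω_r−ω_c),  ω_s=0, ω_c=1
ω_r = 1 − (25/69)(0−1) = 94/69
ω_r/ω_c = 94/69

94/69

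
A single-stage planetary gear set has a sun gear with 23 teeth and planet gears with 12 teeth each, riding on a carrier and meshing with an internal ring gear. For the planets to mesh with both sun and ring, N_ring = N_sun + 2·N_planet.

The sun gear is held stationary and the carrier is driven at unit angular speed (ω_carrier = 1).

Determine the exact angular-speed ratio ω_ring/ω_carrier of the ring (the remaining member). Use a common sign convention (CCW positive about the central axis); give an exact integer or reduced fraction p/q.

70/47

N_ring = 23 + 2·12 = 47
23(ω_s−ω_c) = −47(ω_r−ω_c),  ω_s=0, ω_c=1
ω_r = 1 − (23/47)(0−1) = 70/47
ω_r/ω_c = 70/47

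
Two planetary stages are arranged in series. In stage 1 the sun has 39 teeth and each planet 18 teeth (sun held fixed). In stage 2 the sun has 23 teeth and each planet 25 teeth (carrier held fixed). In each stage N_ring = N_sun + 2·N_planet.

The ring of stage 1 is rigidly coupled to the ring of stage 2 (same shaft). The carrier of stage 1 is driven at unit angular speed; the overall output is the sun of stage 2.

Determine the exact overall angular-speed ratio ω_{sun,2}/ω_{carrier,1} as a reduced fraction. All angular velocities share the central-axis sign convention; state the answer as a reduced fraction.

-2774/575

Stage 1: N_ring = 39 + 2·18 = 75
Stage 1: 39(ω_s−ω_c) = −75(ω_r−ω_c),  ω_s=0, ω_c=1
Stage 1: ω_r = 1 − (39/75)(0−1) = 38/25
  ⇒ ω_r¹/ω_c¹ = 38/25
Stage 2: N_ring = 23 + 2·25 = 73
Stage 2: 23(ω_s−ω_c) = −73(ω_r−ω_c),  ω_c=0, ω_r=1
Stage 2: ω_s = 0 − (73/23)(1−0) = -73/23
  ⇒ ω_s²/ω_r² = -73/23
Coupling ω_r² = ω_r¹ ⇒ overall = 38/25 × -73/23 = -2774/575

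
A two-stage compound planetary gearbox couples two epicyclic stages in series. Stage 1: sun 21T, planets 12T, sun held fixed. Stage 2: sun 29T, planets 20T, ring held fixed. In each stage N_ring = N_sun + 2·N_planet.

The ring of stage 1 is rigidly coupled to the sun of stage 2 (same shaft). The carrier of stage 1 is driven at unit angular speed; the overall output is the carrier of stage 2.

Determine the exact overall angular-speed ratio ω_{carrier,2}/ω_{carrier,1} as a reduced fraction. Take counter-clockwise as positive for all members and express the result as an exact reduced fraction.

Stage 1: N_ring = 21 + 2·12 = 45
Stage 1: 21(ω_s−ω_c) = −45(ω_r−ω_c),  ω_s=0, ω_c=1
Stage 1: ω_r = 1 − (21/45)(0−1) = 22/15
  ⇒ ω_r¹/ω_c¹ = 22/15
Stage 2: N_ring = 29 + 2·20 = 69
Stage 2: 29(ω_s−ω_c) = −69(ω_r−ω_c),  ω_r=0, ω_s=1
Stage 2: 29(1−ω_c) = −69(0−ω_c)  ⇒  98ω_c = 29  ⇒  ω_c = 29/98
  ⇒ ω_c²/ω_s² = 29/98
Coupling ω_s² = ω_r¹ ⇒ overall = 22/15 × 29/98 = 319/735

319/735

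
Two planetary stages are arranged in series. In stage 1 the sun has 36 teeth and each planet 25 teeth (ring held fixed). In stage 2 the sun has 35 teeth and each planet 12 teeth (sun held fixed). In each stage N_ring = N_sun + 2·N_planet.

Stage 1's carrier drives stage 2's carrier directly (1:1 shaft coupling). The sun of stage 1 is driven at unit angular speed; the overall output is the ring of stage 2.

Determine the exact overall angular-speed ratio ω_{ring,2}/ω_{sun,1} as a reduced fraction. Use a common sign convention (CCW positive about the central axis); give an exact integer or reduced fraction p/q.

1692/3599

Stage 1: N_ring = 36 + 2·25 = 86
Stage 1: 36(ω_s−ω_c) = −86(ω_r−ω_c),  ω_r=0, ω_s=1
Stage 1: 36(1−ω_c) = −86(0−ω_c)  ⇒  122ω_c = 36  ⇒  ω_c = 18/61
  ⇒ ω_c¹/ω_s¹ = 18/61
Stage 2: N_ring = 35 + 2·12 = 59
Stage 2: 35(ω_s−ω_c) = −59(ω_r−ω_c),  ω_s=0, ω_c=1
Stage 2: ω_r = 1 − (35/59)(0−1) = 94/59
  ⇒ ω_r²/ω_c² = 94/59
Coupling ω_c² = ω_c¹ ⇒ overall = 18/61 × 94/59 = 1692/3599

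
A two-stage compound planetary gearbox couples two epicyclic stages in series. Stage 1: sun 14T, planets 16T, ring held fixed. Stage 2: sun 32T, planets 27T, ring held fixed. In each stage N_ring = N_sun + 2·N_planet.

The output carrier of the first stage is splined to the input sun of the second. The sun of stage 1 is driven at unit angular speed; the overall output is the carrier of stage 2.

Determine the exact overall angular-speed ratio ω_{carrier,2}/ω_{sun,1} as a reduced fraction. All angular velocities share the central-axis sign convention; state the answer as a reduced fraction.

56/885

Stage 1: N_ring = 14 + 2·16 = 46
Stage 1: 14(ω_s−ω_c) = −46(ω_r−ω_c),  ω_r=0, ω_s=1
Stage 1: 14(1−ω_c) = −46(0−ω_c)  ⇒  60ω_c = 14  ⇒  ω_c = 7/30
  ⇒ ω_c¹/ω_s¹ = 7/30
Stage 2: N_ring = 32 + 2·27 = 86
Stage 2: 32(ω_s−ω_c) = −86(ω_r−ω_c),  ω_r=0, ω_s=1
Stage 2: 32(1−ω_c) = −86(0−ω_c)  ⇒  118ω_c = 32  ⇒  ω_c = 16/59
  ⇒ ω_c²/ω_s² = 16/59
Coupling ω_s² = ω_c¹ ⇒ overall = 7/30 × 16/59 = 56/885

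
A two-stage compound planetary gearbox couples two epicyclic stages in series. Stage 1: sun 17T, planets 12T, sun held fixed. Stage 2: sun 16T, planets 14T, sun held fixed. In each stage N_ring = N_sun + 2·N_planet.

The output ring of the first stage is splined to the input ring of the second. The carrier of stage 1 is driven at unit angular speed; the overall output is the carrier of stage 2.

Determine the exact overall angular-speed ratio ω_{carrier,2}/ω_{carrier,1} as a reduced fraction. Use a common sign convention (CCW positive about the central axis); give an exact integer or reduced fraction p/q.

638/615

Stage 1: N_ring = 17 + 2·12 = 41
Stage 1: 17(ω_s−ω_c) = −41(ω_r−ω_c),  ω_s=0, ω_c=1
Stage 1: ω_r = 1 − (17/41)(0−1) = 58/41
  ⇒ ω_r¹/ω_c¹ = 58/41
Stage 2: N_ring = 16 + 2·14 = 44
Stage 2: 16(ω_s−ω_c) = −44(ω_r−ω_c),  ω_s=0, ω_r=1
Stage 2: 16(0−ω_c) = −44(1−ω_c)  ⇒  60ω_c = 44  ⇒  ω_c = 11/15
  ⇒ ω_c²/ω_r² = 11/15
Coupling ω_r² = ω_r¹ ⇒ overall = 58/41 × 11/15 = 638/615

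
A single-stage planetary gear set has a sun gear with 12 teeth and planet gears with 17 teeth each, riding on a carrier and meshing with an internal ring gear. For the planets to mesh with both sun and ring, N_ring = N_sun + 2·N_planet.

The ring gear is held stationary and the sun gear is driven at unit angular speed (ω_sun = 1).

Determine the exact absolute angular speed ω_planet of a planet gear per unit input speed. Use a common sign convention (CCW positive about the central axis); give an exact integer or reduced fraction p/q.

N_ring = 12 + 2·17 = 46
12(ω_s−ω_c) = −46(ω_r−ω_c),  ω_r=0, ω_s=1
12(1−ω_c) = −46(0−ω_c)  ⇒  58ω_c = 12  ⇒  ω_c = 6/29
sun–planet: 12·(1−6/29) = −17·(ω_p−ω_c)  ⇒  ω_p−ω_c = −(12/17)·(23/29) = -276/493
ω_p = 6/29 − 276/493 = -6/17

-6/17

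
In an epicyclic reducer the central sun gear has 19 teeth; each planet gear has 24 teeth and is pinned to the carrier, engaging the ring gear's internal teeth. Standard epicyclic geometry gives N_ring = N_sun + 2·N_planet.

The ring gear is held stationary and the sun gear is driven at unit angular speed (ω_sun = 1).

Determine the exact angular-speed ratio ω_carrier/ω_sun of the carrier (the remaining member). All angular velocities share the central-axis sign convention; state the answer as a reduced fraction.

19/86

N_ring = 19 + 2·24 = 67
19(ω_s−ω_c) = −67(ω_r−ω_c),  ω_r=0, ω_s=1
19(1−ω_c) = −67(0−ω_c)  ⇒  86ω_c = 19  ⇒  ω_c = 19/86
ω_c/ω_s = 19/86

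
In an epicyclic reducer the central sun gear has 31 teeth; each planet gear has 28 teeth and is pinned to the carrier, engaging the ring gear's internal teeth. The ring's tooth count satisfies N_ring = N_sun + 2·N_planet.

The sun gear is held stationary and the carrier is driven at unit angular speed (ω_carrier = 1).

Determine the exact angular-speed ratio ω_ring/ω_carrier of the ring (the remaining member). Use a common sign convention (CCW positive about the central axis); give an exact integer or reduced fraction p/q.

N_ring = 31 + 2·28 = 87
31(ω_s−ω_c) = −87(ω_r−ω_c),  ω_s=0, ω_c=1
ω_r = 1 − (31/87)(0−1) = 118/87
ω_r/ω_c = 118/87

118/87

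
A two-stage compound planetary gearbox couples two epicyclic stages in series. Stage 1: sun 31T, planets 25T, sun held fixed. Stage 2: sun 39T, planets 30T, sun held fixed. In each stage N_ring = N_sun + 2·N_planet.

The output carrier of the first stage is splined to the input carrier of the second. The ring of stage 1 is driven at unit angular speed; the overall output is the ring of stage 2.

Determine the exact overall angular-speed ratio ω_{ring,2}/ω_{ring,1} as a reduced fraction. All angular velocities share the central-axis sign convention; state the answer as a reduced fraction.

621/616

Stage 1: N_ring = 31 + 2·25 = 81
Stage 1: 31(ω_s−ω_c) = −81(ω_r−ω_c),  ω_s=0, ω_r=1
Stage 1: 31(0−ω_c) = −81(1−ω_c)  ⇒  112ω_c = 81  ⇒  ω_c = 81/112
  ⇒ ω_c¹/ω_r¹ = 81/112
Stage 2: N_ring = 39 + 2·30 = 99
Stage 2: 39(ω_s−ω_c) = −99(ω_r−ω_c),  ω_s=0, ω_c=1
Stage 2: ω_r = 1 − (39/99)(0−1) = 46/33
  ⇒ ω_r²/ω_c² = 46/33
Coupling ω_c² = ω_c¹ ⇒ overall = 81/112 × 46/33 = 621/616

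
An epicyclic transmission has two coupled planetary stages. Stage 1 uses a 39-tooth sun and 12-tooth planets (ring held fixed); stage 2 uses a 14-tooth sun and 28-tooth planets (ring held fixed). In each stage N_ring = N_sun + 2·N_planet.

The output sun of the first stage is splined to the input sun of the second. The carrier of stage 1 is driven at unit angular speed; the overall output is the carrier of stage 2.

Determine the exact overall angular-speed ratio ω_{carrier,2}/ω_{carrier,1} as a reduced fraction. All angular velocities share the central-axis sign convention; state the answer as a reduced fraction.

17/39

Stage 1: N_ring = 39 + 2·12 = 63
Stage 1: 39(ω_s−ω_c) = −63(ω_r−ω_c),  ω_r=0, ω_c=1
Stage 1: ω_s = 1 − (63/39)(0−1) = 34/13
  ⇒ ω_s¹/ω_c¹ = 34/13
Stage 2: N_ring = 14 + 2·28 = 70
Stage 2: 14(ω_s−ω_c) = −70(ω_r−ω_c),  ω_r=0, ω_s=1
Stage 2: 14(1−ω_c) = −70(0−ω_c)  ⇒  84ω_c = 14  ⇒  ω_c = 1/6
  ⇒ ω_c²/ω_s² = 1/6
Coupling ω_s² = ω_s¹ ⇒ overall = 34/13 × 1/6 = 17/39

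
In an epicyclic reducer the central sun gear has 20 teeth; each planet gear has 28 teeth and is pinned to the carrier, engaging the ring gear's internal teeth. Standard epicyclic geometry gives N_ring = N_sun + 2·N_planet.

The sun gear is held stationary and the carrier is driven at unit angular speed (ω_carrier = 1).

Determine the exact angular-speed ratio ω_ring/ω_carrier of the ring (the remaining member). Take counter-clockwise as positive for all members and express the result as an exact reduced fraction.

24/19

N_ring = 20 + 2·28 = 76
20(ω_s−ω_c) = −76(ω_r−ω_c),  ω_s=0, ω_c=1
ω_r = 1 − (20/76)(0−1) = 24/19
ω_r/ω_c = 24/19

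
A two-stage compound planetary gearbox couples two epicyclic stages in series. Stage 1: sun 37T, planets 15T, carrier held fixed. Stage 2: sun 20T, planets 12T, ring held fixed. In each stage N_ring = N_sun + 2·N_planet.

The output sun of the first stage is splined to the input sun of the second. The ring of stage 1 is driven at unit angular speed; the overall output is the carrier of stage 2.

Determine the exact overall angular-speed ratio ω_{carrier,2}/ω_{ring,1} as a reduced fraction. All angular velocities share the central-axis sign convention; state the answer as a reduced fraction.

-335/592

Stage 1: N_ring = 37 + 2·15 = 67
Stage 1: 37(ω_s−ω_c) = −67(ω_r−ω_c),  ω_c=0, ω_r=1
Stage 1: ω_s = 0 − (67/37)(1−0) = -67/37
  ⇒ ω_s¹/ω_r¹ = -67/37
Stage 2: N_ring = 20 + 2·12 = 44
Stage 2: 20(ω_s−ω_c) = −44(ω_r−ω_c),  ω_r=0, ω_s=1
Stage 2: 20(1−ω_c) = −44(0−ω_c)  ⇒  64ω_c = 20  ⇒  ω_c = 5/16
  ⇒ ω_c²/ω_s² = 5/16
Coupling ω_s² = ω_s¹ ⇒ overall = -67/37 × 5/16 = -335/592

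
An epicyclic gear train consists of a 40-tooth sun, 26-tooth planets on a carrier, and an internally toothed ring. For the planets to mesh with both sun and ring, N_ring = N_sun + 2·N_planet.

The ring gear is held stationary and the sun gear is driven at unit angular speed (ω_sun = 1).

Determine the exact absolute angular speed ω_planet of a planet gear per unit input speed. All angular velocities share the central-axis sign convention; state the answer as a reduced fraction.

N_ring = 40 + 2·26 = 92
40(ω_s−ω_c) = −92(ω_r−ω_c),  ω_r=0, ω_s=1
40(1−ω_c) = −92(0−ω_c)  ⇒  132ω_c = 40  ⇒  ω_c = 10/33
sun–planet: 40·(1−10/33) = −26·(ω_p−ω_c)  ⇒  ω_p−ω_c = −(40/26)·(23/33) = -460/429
ω_p = 10/33 − 460/429 = -10/13

-10/13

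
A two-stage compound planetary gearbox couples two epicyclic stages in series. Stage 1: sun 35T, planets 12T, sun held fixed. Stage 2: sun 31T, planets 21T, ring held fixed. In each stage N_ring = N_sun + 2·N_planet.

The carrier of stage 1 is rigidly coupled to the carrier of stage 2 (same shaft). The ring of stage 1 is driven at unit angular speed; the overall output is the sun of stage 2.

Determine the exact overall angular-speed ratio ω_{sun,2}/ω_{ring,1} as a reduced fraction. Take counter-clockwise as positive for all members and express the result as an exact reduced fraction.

3068/1457

Stage 1: N_ring = 35 + 2·12 = 59
Stage 1: 35(ω_s−ω_c) = −59(ω_r−ω_c),  ω_s=0, ω_r=1
Stage 1: 35(0−ω_c) = −59(1−ω_c)  ⇒  94ω_c = 59  ⇒  ω_c = 59/94
  ⇒ ω_c¹/ω_r¹ = 59/94
Stage 2: N_ring = 31 + 2·21 = 73
Stage 2: 31(ω_s−ω_c) = −73(ω_r−ω_c),  ω_r=0, ω_c=1
Stage 2: ω_s = 1 − (73/31)(0−1) = 104/31
  ⇒ ω_s²/ω_c² = 104/31
Coupling ω_c² = ω_c¹ ⇒ overall = 59/94 × 104/31 = 3068/1457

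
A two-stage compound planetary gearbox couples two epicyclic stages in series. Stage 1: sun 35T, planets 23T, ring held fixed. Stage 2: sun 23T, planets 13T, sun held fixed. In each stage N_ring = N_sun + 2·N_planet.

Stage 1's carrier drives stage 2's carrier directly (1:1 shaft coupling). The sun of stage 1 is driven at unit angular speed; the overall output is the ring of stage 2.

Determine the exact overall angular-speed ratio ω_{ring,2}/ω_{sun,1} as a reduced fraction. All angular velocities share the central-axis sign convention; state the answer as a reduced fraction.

Stage 1: N_ring = 35 + 2·23 = 81
Stage 1: 35(ω_s−ω_c) = −81(ω_r−ω_c),  ω_r=0, ω_s=1
Stage 1: 35(1−ω_c) = −81(0−ω_c)  ⇒  116ω_c = 35  ⇒  ω_c = 35/116
  ⇒ ω_c¹/ω_s¹ = 35/116
Stage 2: N_ring = 23 + 2·13 = 49
Stage 2: 23(ω_s−ω_c) = −49(ω_r−ω_c),  ω_s=0, ω_c=1
Stage 2: ω_r = 1 − (23/49)(0−1) = 72/49
  ⇒ ω_r²/ω_c² = 72/49
Coupling ω_c² = ω_c¹ ⇒ overall = 35/116 × 72/49 = 90/203

90/203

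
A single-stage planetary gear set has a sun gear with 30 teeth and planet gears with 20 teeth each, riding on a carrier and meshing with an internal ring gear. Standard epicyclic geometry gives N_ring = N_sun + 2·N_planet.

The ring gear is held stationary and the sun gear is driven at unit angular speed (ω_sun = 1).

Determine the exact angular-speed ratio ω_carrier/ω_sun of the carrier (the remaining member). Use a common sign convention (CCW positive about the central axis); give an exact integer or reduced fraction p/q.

N_ring = 30 + 2·20 = 70
30(ω_s−ω_c) = −70(ω_r−ω_c),  ω_r=0, ω_s=1
30(1−ω_c) = −70(0−ω_c)  ⇒  100ω_c = 30  ⇒  ω_c = 3/10
ω_c/ω_s = 3/10

3/10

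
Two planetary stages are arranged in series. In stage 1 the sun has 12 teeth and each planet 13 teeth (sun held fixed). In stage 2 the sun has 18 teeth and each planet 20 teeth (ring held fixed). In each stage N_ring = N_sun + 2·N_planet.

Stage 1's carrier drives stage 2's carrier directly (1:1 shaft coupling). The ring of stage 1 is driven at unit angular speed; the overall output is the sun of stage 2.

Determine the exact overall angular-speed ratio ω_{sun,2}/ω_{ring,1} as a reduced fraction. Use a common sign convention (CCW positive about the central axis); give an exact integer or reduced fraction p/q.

Stage 1: N_ring = 12 + 2·13 = 38
Stage 1: 12(ω_s−ω_c) = −38(ω_r−ω_c),  ω_s=0, ω_r=1
Stage 1: 12(0−ω_c) = −38(1−ω_c)  ⇒  50ω_c = 38  ⇒  ω_c = 19/25
  ⇒ ω_c¹/ω_r¹ = 19/25
Stage 2: N_ring = 18 + 2·20 = 58
Stage 2: 18(ω_s−ω_c) = −58(ω_r−ω_c),  ω_r=0, ω_c=1
Stage 2: ω_s = 1 − (58/18)(0−1) = 38/9
  ⇒ ω_s²/ω_c² = 38/9
Coupling ω_c² = ω_c¹ ⇒ overall = 19/25 × 38/9 = 722/225

722/225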